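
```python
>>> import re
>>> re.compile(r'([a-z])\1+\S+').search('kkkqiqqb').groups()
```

('k',)

A backreference is literal: `\1` must see the identical characters the first group matched.
`re.search` tries every starting position until one works.
The match spans [0:8] → 'kkkqiqqb'.
Captured: group 1 = 'k'.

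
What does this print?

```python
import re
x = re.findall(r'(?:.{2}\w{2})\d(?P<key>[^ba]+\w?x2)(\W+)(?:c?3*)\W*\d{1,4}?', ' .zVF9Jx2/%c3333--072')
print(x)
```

The pattern matches exactly 2 of any character, then exactly 2 of a word character (non-capturing group); then a digit; then one or more of any character except [ba], then optionally a word character, then the literal 'x2' (captured as 'key'); then one or more of a non-word character (captured); then optionally a literal 'c', then zero or more of a literal '3' (non-capturing group); then zero or more of a non-word character, then 1 to 4 of a digit (lazy).
Scanning left to right: at [1:19] match '.zVF9Jx2/%c3333--0', groups = ('Jx2', '/%').
With 2 capturing groups, `findall` returns a 2-tuple per match.

[('Jx2', '/%')]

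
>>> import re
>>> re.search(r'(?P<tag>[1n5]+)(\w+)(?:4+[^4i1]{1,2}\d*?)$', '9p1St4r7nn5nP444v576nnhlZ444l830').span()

(2, 32)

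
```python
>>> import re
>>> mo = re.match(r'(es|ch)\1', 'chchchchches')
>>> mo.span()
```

(0, 4)

With `match`, the pattern is implicitly anchored at the beginning.
The match spans [0:4] → 'chch'.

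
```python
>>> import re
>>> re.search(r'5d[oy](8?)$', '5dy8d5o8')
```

None

This matches the literal '5d', then one of [oy]; then optionally a literal '8' (captured); then anchored at the end.
Here no position works, so the call returns None.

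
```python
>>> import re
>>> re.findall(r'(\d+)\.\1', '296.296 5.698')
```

['296']

After group 1 captures some text, `\1` only succeeds where that same text appears again.
Walking the string: at [0:7] match '296.296', group 1 = '296'.
With a single group, `findall` returns only what that group captured — 1 item.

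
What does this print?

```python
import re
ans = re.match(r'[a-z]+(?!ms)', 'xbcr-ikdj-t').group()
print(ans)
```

xbcr

The negative lookahead/lookbehind blocks any match where the forbidden context is present.
`re.match` only tries the pattern at the start of the string.
The match spans [0:4] → 'xbcr'.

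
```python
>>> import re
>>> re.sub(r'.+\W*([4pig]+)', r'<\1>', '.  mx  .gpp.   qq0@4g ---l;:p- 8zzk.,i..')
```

This matches one or more of any character, then zero or more of a non-word character; then one or more of one of [4pig] (captured).
Matches: at [0:38] → '.  mx  .gpp.   qq0@4g ---l;:p- 8zzk.,i'.
Each match is replaced using the text its own group 1 captured.

'<i>..'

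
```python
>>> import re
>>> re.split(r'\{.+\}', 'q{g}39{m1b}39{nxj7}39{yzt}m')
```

Matches to split on: at [1:26] → '{g}39{m1b}39{nxj7}39{yzt}'.
Each match becomes a cut point; 2 segments remain.

['q', 'm']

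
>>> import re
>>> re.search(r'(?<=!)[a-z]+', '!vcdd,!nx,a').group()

Lookahead/lookbehind check context without consuming it, so the matched span excludes the asserted characters.
`search` walks the string left to right and returns the first match it finds.
The match spans [1:5] → 'vcdd'.

'vcdd'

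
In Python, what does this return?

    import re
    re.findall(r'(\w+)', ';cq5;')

With a single group, `findall` returns only what that group captured — 1 item.

['cq5']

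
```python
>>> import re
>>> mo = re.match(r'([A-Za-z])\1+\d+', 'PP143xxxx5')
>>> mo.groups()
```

The match spans [0:5] → 'PP143'.
Captured: group 1 = 'P'.

('P',)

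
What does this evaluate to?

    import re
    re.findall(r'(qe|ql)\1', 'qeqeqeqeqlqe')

['qe', 'qe']

The backreference `\1` re-matches whatever the first group consumed, character for character.
Matches: at [0:4] match 'qeqe', group 1 = 'qe'; at [4:8] match 'qeqe', group 1 = 'qe'.
`findall` collects group 1 from each match (2 total).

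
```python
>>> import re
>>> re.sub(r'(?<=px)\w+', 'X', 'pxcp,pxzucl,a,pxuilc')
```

'pxX,pxX,a,pxX'

Because the assertion is zero-width, the text it checks is not consumed and won't appear in the result.
Matches: at [2:4] → 'cp'; at [7:11] → 'zucl'; at [16:20] → 'uilc'.
Every occurrence is swapped for 'X'.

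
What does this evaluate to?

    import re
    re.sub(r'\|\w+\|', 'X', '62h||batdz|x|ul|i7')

'62h|XxXi7'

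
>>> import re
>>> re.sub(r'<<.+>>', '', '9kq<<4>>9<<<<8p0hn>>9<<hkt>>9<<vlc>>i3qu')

Matches: at [3:36] → '<<4>>9<<<<8p0hn>>9<<hkt>>9<<vlc>>'.
Each match is replaced by ''.

'9kqi3qu'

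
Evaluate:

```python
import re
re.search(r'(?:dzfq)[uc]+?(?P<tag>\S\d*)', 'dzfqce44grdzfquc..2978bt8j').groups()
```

('e44',)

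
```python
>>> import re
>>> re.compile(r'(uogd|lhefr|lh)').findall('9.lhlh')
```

Matches: at [2:4] match 'lh', group 1 = 'lh'; at [4:6] match 'lh', group 1 = 'lh'.
With a single group, `findall` returns only what that group captured — 2 items.

['lh', 'lh']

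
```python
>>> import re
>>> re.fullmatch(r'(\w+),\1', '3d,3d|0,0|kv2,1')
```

None

A backreference is literal: `\1` must see the identical characters the first group matched.
For `fullmatch`, every character of the input must be accounted for by the pattern.
Here there's no way to consume every character, so the call returns None.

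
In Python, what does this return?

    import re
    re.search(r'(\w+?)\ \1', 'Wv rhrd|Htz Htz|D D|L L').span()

`\1` is not a pattern — it's the concrete string captured by group 1, re-applied verbatim.
`re.search` scans for the first position where the pattern succeeds.
The match spans [8:15] → 'Htz Htz'.
Captured: group 1 = 'Htz'.

(8, 15)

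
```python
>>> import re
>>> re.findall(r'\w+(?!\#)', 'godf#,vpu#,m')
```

['god', 'vp', 'm']

A negative assertion filters positions out without eating any characters.
`findall` yields the raw match text (3 of them) because the pattern has no groups.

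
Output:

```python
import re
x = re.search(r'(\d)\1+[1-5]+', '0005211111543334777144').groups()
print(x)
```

The match spans [0:16] → '0005211111543334'.
Captured: group 1 = '0'.

('0',)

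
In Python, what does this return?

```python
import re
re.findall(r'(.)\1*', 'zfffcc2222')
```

`\1` has to match the exact text group 1 already captured.
`findall` collects group 1 from each match (4 total).

['z', 'f', 'c', '2']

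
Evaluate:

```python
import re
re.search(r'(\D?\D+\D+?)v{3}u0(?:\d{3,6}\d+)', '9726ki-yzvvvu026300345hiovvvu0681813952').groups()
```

This matches optionally a non-digit, then one or more of a non-digit, then one or more of a non-digit (lazy) (captured); then exactly 3 of a literal 'v', then the literal 'u0'; then 3 to 6 of a digit, then one or more of a digit (non-capturing group).
`re.search` scans for the first position where the pattern succeeds.
The match spans [4:22] → 'ki-yzvvvu026300345'.
Captured: group 1 = 'ki-yz'.

('ki-yz',)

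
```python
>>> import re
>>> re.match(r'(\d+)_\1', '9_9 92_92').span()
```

(0, 3)

`\1` is not a pattern — it's the concrete string captured by group 1, re-applied verbatim.
With `match`, the pattern is implicitly anchored at the beginning.
The match spans [0:3] → '9_9'.
Captured: group 1 = '9'.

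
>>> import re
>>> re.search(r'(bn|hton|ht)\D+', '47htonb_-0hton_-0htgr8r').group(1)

'hton'

The match spans [2:9] → 'htonb_-'.
Captured: group 1 = 'hton'.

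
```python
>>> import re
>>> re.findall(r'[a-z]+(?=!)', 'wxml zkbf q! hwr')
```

Lookahead/lookbehind check context without consuming it, so the matched span excludes the asserted characters.
Scanning left to right: at [10:11] → 'q'.
With no groups in the pattern, `findall` gives back each whole match — 1 here.

['q']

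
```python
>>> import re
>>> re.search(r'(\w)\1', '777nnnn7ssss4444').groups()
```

The match spans [0:2] → '77'.
Captured: group 1 = '7'.

('7',)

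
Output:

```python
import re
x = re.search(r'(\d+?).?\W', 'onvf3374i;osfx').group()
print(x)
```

This matches one or more of a digit (lazy) (captured); then optionally any character, then a non-word character.
`re.search` tries every starting position until one works.
The match spans [4:10] → '3374i;'.
Captured: group 1 = '3374'.

3374i;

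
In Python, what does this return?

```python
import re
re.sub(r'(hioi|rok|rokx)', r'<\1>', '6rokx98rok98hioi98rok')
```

Alternation tries branches left to right and keeps the first one that lets the overall match succeed at that position.
Matches: at [1:4] → 'rok'; at [7:10] → 'rok'; at [12:16] → 'hioi'; at [18:21] → 'rok'.
The replacement refers to a captured group, so each match is rewritten using its own captured text.

'6<rok>x98<rok>98<hioi>98<rok>'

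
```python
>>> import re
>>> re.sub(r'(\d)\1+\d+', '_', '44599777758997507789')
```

'_'

After group 1 captures some text, `\1` only succeeds where that same text appears again.
`sub` substitutes '_' at each match site.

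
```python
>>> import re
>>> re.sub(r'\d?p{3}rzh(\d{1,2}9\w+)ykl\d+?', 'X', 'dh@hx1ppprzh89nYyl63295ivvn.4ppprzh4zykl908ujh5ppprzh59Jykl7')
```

This matches optionally a digit, then exactly 3 of the literal 'p', then the literal 'rzh'; then 1 to 2 of a digit, then the literal '9', then one or more of a word character (captured); then the literal 'ykl', then one or more of a digit (lazy).
Matches: at [46:60] → '5ppprzh59Jykl7'.
`sub` substitutes 'X' at each match site.

'dh@hx1ppprzh89nYyl63295ivvn.4ppprzh4zykl908ujhX'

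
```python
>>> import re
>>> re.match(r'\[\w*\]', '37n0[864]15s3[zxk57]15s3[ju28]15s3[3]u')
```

With `match`, the pattern is implicitly anchored at the beginning.
Here the pattern fails at index 0, so the call returns None.

None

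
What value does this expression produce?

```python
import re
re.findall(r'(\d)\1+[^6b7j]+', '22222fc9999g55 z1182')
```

['2']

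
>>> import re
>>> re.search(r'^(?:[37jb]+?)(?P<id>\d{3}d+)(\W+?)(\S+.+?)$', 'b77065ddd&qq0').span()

Pattern: anchored at the start of the string; then one or more of one of [37jb] (lazy) (non-capturing group); then exactly 3 of a digit, then one or more of the literal 'd' (captured as 'id'); then one or more of a non-word character (lazy) (captured); then one or more of a non-whitespace character, then one or more of any character (lazy) (captured); then anchored at the end.
The match spans [0:13] → 'b77065ddd&qq0'.

(0, 13)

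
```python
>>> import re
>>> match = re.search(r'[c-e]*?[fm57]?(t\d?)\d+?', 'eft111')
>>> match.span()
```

(0, 5)

The pattern matches zero or more of a character in [c-e] (lazy); then optionally one of [fm57]; then a literal 't', then optionally a digit (captured); then one or more of a digit (lazy).
Because the quantifier is non-greedy, it stops expanding at the earliest point where the rest of the pattern can succeed.
`re.search` scans for the first position where the pattern succeeds.
The match spans [0:5] → 'eft11'.
Captured: group 1 = 't1'.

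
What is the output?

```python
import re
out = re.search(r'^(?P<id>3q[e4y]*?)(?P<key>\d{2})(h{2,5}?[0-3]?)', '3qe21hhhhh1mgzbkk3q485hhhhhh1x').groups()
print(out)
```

('3qe', '21', 'hh')

The pattern matches anchored at the start of the string; then the literal '3q', then zero or more of one of [e4y] (lazy) (captured as 'id'); then exactly 2 of a digit (captured as 'key'); then 2 to 5 of a literal 'h' (lazy), then optionally a character in [0-3] (captured).
The `?` after the quantifier makes it lazy — it takes as little as possible before letting the rest of the pattern try.
Unlike `match`, `search` isn't anchored — it looks for the pattern anywhere in the string.
The match spans [0:7] → '3qe21hh'.
Captured: group 1 = '3qe', group 2 = '21', group 3 = 'hh'.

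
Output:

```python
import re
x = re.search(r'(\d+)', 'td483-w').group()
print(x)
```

The match spans [2:5] → '483'.

483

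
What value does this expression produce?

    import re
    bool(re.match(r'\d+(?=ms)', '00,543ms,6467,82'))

Lookahead/lookbehind check context without consuming it, so the matched span excludes the asserted characters.
`match` is anchored at position 0; if the pattern doesn't fit there, it returns None.
Here the string doesn't start with a match, so the call returns None, and `bool(None)` is False.

False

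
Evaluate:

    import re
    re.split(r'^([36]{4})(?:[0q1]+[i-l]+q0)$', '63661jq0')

Pattern: anchored at the start of the string; then exactly 4 of one of [36] (captured); then one or more of one of [0q1], then one or more of a character in [i-l], then the literal 'q0' (non-capturing group); then anchored at the end.
Matches to split on: at [0:8] → '63661jq0'.
With a capturing group present, the delimiter's captured portion is kept in the result list.

['', '6366', '']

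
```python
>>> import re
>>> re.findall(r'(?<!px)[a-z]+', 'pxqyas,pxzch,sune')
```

['pxqyas', 'pxzch', 'sune']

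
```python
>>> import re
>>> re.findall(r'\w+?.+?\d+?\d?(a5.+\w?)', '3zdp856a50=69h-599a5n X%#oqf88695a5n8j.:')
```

['a50=69h-599a5n X%#oqf88695a5n8j.:']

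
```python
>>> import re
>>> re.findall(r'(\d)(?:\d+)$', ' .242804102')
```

['2']

This matches a digit (captured); then one or more of a digit (non-capturing group); then anchored at the end.
Walking the string: at [2:11] match '242804102', group 1 = '2'.
One capturing group, so `findall` returns just the captured substring from the one match — 1 in all.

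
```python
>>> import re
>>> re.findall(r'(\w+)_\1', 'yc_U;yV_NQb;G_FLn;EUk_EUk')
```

The backreference `\1` re-matches whatever the first group consumed, character for character.
Walking the string: at [18:25] match 'EUk_EUk', group 1 = 'EUk'.
Because there's exactly one group, `findall` drops the full match and keeps group 1 from the one hit.

['EUk']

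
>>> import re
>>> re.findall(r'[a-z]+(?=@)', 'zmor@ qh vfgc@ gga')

['zmor', 'vfgc']

The positive lookaround only admits positions where the adjacent text matches; those characters stay outside the span.
Walking the string: at [0:4] → 'zmor'; at [9:13] → 'vfgc'.
Since nothing is captured, `findall` lists the 2 matched substrings directly.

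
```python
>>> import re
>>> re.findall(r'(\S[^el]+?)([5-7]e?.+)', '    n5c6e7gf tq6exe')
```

[('n5c', '6e7gf tq6exe')]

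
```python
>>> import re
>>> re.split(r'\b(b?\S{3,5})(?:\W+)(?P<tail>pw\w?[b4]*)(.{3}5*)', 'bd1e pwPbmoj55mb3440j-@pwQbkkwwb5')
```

This matches a word boundary (`\b`, zero-width); then optionally a literal 'b', then 3 to 5 of a non-whitespace character (captured); then one or more of a non-word character (non-capturing group); then the literal 'pw', then optionally a word character, then zero or more of one of [b4] (captured as 'tail'); then exactly 3 of any character, then zero or more of a literal '5' (captured).
Matches to split on: at [0:14] → 'bd1e pwPbmoj55'.
`re.split` interleaves the captured-group text with the surrounding fragments.

['', 'bd1e', 'pwPb', 'moj55', 'mb3440j-@pwQbkkwwb5']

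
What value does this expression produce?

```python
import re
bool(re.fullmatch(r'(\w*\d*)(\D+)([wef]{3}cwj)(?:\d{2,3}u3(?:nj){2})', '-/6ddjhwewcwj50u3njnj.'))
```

False

`fullmatch` succeeds only if the pattern covers the string from start to end.
Here the string isn't matched end-to-end, so the call returns None, and `bool(None)` is False.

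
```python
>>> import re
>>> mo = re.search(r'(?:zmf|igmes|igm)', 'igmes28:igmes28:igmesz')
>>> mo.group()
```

The regex engine tests alternatives in the order written; an earlier branch that matches wins even if a later one would match more.
`re.search` tries every starting position until one works.
The match spans [0:5] → 'igmes'.

'igmes'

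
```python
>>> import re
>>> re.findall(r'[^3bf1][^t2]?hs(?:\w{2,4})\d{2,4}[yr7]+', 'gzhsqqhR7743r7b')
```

Pattern: any character except [3bf1], then optionally any character except [t2], then the literal 'hs'; then 2 to 4 of a word character (non-capturing group); then 2 to 4 of a digit, then one or more of one of [yr7].
Walking the string: at [0:14] → 'gzhsqqhR7743r7'.
With no groups in the pattern, `findall` gives back each whole match — 1 here.

['gzhsqqhR7743r7']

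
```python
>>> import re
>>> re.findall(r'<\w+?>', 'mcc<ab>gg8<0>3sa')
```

['<ab>', '<0>']

Matches: at [3:7] → '<ab>'; at [10:13] → '<0>'.
`findall` yields the raw match text (2 of them) because the pattern has no groups.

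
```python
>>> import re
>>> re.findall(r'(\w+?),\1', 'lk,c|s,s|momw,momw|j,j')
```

['s', 'momw', 'j']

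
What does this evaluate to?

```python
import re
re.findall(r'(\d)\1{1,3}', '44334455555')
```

['4', '3', '4', '5']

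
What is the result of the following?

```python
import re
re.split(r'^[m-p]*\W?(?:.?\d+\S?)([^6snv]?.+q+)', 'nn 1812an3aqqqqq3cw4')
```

['', 'n3aqqqqq', '3cw4']

This matches anchored at the start of the string; then zero or more of a character in [m-p], then optionally a non-word character; then optionally any character, then one or more of a digit, then optionally a non-whitespace character (non-capturing group); then optionally any character except [6snv], then one or more of any character, then one or more of a literal 'q' (captured).
Matches to split on: at [0:16] → 'nn 1812an3aqqqqq'.
`re.split` interleaves the captured-group text with the surrounding fragments.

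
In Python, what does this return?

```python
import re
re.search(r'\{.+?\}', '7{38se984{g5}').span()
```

(1, 13)

The match spans [1:13] → '{38se984{g5}'.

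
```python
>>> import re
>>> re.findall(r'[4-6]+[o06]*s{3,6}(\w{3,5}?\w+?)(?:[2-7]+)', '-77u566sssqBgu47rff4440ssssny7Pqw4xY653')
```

['qBgu', 'ny7Pqw']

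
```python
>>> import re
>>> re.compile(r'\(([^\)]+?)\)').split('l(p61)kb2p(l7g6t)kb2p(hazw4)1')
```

['l', 'p61', 'kb2p', 'l7g6t', 'kb2p', 'hazw4', '1']

Matches to split on: at [1:6] → '(p61)'; at [10:17] → '(l7g6t)'; at [21:28] → '(hazw4)'.
With a capturing group present, the delimiter's captured portion is kept in the result list.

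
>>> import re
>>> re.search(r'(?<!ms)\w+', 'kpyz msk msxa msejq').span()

(0, 4)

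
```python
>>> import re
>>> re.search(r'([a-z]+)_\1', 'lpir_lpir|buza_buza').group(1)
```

The match spans [0:9] → 'lpir_lpir'.
Captured: group 1 = 'lpir'.

'lpir'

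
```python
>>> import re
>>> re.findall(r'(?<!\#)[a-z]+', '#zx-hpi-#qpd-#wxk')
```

['x', 'hpi', 'pd', 'xk']

`(?!…)`/`(?<!…)` only lets a position through if the neighbouring text does NOT match; no characters are consumed.
Matches: at [2:3] → 'x'; at [4:7] → 'hpi'; at [10:12] → 'pd'; at [15:17] → 'xk'.
No capturing groups, so `findall` returns the 4 full match strings.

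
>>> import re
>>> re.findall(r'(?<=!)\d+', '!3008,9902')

Because the assertion is zero-width, the text it checks is not consumed and won't appear in the result.
`findall` yields the raw match text (1 of them) because the pattern has no groups.

['3008']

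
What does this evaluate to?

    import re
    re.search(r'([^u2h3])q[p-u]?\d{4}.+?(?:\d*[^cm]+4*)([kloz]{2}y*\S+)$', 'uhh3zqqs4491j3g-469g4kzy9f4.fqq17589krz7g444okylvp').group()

'qqs4491j3g-469g4kzy9f4.fqq17589krz7g444okylvp'

Pattern: any character except [u2h3] (captured); then the literal 'q', then optionally a character in [p-u]; then exactly 4 of a digit, then one or more of any character (lazy); then zero or more of a digit, then one or more of any character except [cm], then zero or more of a literal '4' (non-capturing group); then exactly 2 of one of [kloz], then zero or more of a literal 'y', then one or more of a non-whitespace character (captured); then anchored at the end.
The match spans [5:50] → 'qqs4491j3g-469g4kzy9f4.fqq17589krz7g444okylvp'.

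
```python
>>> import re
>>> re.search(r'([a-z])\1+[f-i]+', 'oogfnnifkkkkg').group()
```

A backreference is literal: `\1` must see the identical characters the first group matched.
`re.search` scans for the first position where the pattern succeeds.
The match spans [0:4] → 'oogf'.
Captured: group 1 = 'o'.

'oogf'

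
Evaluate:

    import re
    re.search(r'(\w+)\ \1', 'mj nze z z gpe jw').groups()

`\1` is not a pattern — it's the concrete string captured by group 1, re-applied verbatim.
`re.search` scans for the first position where the pattern succeeds.
The match spans [7:10] → 'z z'.
Captured: group 1 = 'z'.

('z',)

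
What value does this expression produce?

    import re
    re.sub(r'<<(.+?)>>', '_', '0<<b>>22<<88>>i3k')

'0_22_i3k'

A non-greedy quantifier consumes as few characters as it can — just enough that the remainder of the pattern still matches from where it stops; whatever follows it matches normally.
Matches: at [1:6] → '<<b>>'; at [8:14] → '<<88>>'.
Each match is replaced by '_'.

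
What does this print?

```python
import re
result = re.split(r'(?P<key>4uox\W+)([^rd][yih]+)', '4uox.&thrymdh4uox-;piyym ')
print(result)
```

['', '4uox.&', 'th', 'rymdh', '4uox-;', 'piyy', 'm ']

The pattern matches the literal '4u', then the literal 'ox', then one or more of a non-word character (captured as 'key'); then any character except [rd], then one or more of one of [yih] (captured).
Matches to split on: at [0:8] → '4uox.&th'; at [13:23] → '4uox-;piyy'.
Because the pattern has a capturing group, `split` also inserts each captured text between the pieces.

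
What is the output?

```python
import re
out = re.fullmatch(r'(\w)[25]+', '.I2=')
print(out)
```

`re.fullmatch` is like wrapping the pattern in `^…$` (in single-line mode).
Here the pattern can't cover the whole string, so the call returns None.

None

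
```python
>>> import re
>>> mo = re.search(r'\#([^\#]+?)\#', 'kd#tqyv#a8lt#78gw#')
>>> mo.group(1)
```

'tqyv'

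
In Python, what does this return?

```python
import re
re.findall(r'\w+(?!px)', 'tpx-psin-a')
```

['tpx', 'psin', 'a']

A negative assertion filters positions out without eating any characters.
Matches: at [0:3] → 'tpx'; at [4:8] → 'psin'; at [9:10] → 'a'.
With no groups in the pattern, `findall` gives back each whole match — 3 here.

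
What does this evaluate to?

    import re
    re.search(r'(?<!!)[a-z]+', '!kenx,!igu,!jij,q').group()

`(?!…)`/`(?<!…)` only lets a position through if the neighbouring text does NOT match; no characters are consumed.
The match spans [2:5] → 'enx'.

'enx'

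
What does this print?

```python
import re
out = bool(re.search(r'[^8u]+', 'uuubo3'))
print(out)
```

True

The pattern matches one or more of any character except [8u].
`re.search` tries every starting position until one works.
The match spans [3:6] → 'bo3'.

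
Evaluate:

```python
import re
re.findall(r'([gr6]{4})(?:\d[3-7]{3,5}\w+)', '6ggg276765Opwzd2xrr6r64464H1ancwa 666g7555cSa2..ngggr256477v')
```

['6ggg', '666g', 'gggr']

The pattern matches exactly 4 of one of [gr6] (captured); then a digit, then 3 to 5 of a character in [3-7], then one or more of a word character (non-capturing group).
Walking the string: at [0:33] match '6ggg276765Opwzd2xrr6r64464H1ancwa', group 1 = '6ggg'; at [34:46] match '666g7555cSa2', group 1 = '666g'; at [49:60] match 'gggr256477v', group 1 = 'gggr'.
Because there's exactly one group, `findall` drops the full match and keeps group 1 from each hit.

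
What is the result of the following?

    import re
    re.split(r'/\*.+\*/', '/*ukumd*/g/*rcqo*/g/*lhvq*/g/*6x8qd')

Matches to split on: at [0:27] → '/*ukumd*/g/*rcqo*/g/*lhvq*/'.
The string is cut at each match, leaving 2 pieces.

['', 'g/*6x8qd']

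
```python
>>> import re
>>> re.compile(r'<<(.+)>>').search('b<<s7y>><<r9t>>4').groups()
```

('s7y>><<r9t',)

Unlike `match`, `search` isn't anchored — it looks for the pattern anywhere in the string.
The match spans [1:15] → '<<s7y>><<r9t>>'.
Captured: group 1 = 's7y>><<r9t'.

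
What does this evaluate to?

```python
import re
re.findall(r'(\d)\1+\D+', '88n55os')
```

After group 1 captures some text, `\1` only succeeds where that same text appears again.
Scanning left to right: at [0:3] match '88n', group 1 = '8'; at [3:7] match '55os', group 1 = '5'.
One capturing group, so `findall` returns just the captured substring from each match — 2 in all.

['8', '5']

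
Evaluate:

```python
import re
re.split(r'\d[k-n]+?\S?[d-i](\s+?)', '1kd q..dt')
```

['', ' ', 'q..dt']

This matches a digit, then one or more of a character in [k-n] (lazy); then optionally a non-whitespace character, then a character in [d-i]; then one or more of whitespace (lazy) (captured).
Matches to split on: at [0:4] → '1kd '.
Because the pattern has a capturing group, `split` also inserts each captured text between the pieces.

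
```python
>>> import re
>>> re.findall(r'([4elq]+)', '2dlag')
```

['l']

This matches one or more of one of [4elq] (captured).
Scanning left to right: at [2:3] match 'l', group 1 = 'l'.
Because there's exactly one group, `findall` drops the full match and keeps group 1 from the one hit.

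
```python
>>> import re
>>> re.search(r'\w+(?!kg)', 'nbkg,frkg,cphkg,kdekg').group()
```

Because the assertion is negative and zero-width, positions next to the forbidden text are skipped.
`search` walks the string left to right and returns the first match it finds.
The match spans [0:4] → 'nbkg'.

'nbkg'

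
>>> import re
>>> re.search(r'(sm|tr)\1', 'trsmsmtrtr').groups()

('sm',)

`\1` has to match the exact text group 1 already captured.
`re.search` scans for the first position where the pattern succeeds.
The match spans [2:6] → 'smsm'.
Captured: group 1 = 'sm'.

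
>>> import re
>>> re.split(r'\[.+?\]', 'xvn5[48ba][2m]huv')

['xvn5', '', 'huv']

A `+?`/`*?`/`{m,n}?` starts at its minimum and grows only as far as needed for what follows to match.
Matches to split on: at [4:10] → '[48ba]'; at [10:14] → '[2m]'.
The string is cut at each match, leaving 3 pieces.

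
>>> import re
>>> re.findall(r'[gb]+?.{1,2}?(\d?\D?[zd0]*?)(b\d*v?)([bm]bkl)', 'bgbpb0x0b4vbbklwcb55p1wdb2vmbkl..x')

`findall` packs the 3 group values into a tuple for every match.

[('0x0', 'b4v', 'bbkl')]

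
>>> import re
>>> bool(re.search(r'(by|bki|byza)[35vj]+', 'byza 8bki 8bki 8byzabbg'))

False

Here no position works, so the call returns None, and `bool(None)` is False.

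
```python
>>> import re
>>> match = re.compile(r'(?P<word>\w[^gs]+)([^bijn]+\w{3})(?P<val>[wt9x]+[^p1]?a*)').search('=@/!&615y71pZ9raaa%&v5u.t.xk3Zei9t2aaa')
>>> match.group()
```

'615y71pZ9raaa%&v5u.t.xk3Zei9t2aaa'

The pattern matches a word character, then one or more of any character except [gs] (captured as 'word'); then one or more of any character except [bijn], then exactly 3 of a word character (captured); then one or more of one of [wt9x], then optionally any character except [p1], then zero or more of the literal 'a' (captured as 'val').
Unlike `match`, `search` isn't anchored — it looks for the pattern anywhere in the string.
The match spans [5:38] → '615y71pZ9raaa%&v5u.t.xk3Zei9t2aaa'.
Captured: group 1 = '615y71pZ9raaa%&v5u.t.xk3', group 2 = 'Zei9', group 3 = 't2aaa'.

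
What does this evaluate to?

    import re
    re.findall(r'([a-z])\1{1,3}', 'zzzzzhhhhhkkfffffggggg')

A backreference is literal: `\1` must see the identical characters the first group matched.
Because there's exactly one group, `findall` drops the full match and keeps group 1 from each hit.

['z', 'h', 'k', 'f', 'g']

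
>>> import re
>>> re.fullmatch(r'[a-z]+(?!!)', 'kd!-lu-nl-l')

None

`re.fullmatch` requires the pattern to consume the entire string.
Here there's no way to consume every character, so the call returns None.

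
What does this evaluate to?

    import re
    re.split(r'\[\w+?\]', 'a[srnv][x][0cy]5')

['a', '', '', '5']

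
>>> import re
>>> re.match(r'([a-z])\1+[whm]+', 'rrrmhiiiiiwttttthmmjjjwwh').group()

`\1` is not a pattern — it's the concrete string captured by group 1, re-applied verbatim.
With `match`, the pattern is implicitly anchored at the beginning.
The match spans [0:5] → 'rrrmh'.
Captured: group 1 = 'r'.

'rrrmh'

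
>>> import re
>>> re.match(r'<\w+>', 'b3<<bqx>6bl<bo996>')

None

`re.match` won't scan ahead — the pattern has to work from the very first character.
Here the string doesn't start with a match, so the call returns None.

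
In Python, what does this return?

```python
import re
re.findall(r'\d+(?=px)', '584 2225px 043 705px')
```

The `(?=…)`/`(?<=…)` assertion just peeks at neighbouring text; it doesn't advance the match position.
Walking the string: at [4:8] → '2225'; at [15:18] → '705'.
Since nothing is captured, `findall` lists the 2 matched substrings directly.

['2225', '705']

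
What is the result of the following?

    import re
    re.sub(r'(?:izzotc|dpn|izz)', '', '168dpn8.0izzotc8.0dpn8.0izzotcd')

'1688.08.08.0d'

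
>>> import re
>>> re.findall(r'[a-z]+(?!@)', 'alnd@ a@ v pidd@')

['aln', 'v', 'pid']

A negative assertion filters positions out without eating any characters.
Walking the string: at [0:3] → 'aln'; at [9:10] → 'v'; at [11:14] → 'pid'.
With no groups in the pattern, `findall` gives back each whole match — 3 here.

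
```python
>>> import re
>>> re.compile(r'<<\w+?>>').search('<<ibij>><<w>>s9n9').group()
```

The match spans [0:8] → '<<ibij>>'.

'<<ibij>>'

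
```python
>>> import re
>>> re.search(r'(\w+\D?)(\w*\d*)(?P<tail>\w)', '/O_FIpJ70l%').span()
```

(1, 10)

The match spans [1:10] → 'O_FIpJ70l'.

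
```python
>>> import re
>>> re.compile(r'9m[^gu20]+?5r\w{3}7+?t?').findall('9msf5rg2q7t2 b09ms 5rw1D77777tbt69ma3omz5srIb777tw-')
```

The `?` after the quantifier makes it lazy — it takes as little as possible before letting the rest of the pattern try.
`findall` yields the raw match text (2 of them) because the pattern has no groups.

['9msf5rg2q7t', '9ms 5rw1D7']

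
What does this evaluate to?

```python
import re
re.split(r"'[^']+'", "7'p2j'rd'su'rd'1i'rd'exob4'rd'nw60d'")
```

Matches to split on: at [1:6] → "'p2j'"; at [8:12] → "'su'"; at [14:18] → "'1i'"; at [20:27] → "'exob4'"; at [29:36] → "'nw60d'".
Each match becomes a cut point; 6 segments remain.

['7', 'rd', 'rd', 'rd', 'rd', '']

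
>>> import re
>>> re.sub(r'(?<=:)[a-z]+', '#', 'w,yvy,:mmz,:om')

The lookaround is zero-width — it requires the adjacent text to match without consuming it, so the asserted text isn't part of the match.
Matches: at [7:10] → 'mmz'; at [12:14] → 'om'.
Each match is replaced by '#'.

'w,yvy,:#,:#'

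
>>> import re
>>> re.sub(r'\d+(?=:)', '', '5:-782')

The `(?=…)`/`(?<=…)` assertion just peeks at neighbouring text; it doesn't advance the match position.
Matches: at [0:1] → '5'.
Every occurrence is swapped for ''.

':-782'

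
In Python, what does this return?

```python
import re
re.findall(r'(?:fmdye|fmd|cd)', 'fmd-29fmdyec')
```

The regex engine tests alternatives in the order written; an earlier branch that matches wins even if a later one would match more.
With no groups in the pattern, `findall` gives back each whole match — 2 here.

['fmd', 'fmdye']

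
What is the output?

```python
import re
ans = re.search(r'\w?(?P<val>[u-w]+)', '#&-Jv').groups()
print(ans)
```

('v',)

This matches optionally a word character; then one or more of a character in [u-w] (captured as 'val').
Unlike `match`, `search` isn't anchored — it looks for the pattern anywhere in the string.
The match spans [3:5] → 'Jv'.
Captured: group 1 = 'v'.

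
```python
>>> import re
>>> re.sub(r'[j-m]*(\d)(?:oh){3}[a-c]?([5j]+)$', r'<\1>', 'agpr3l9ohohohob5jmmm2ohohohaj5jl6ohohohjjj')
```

Pattern: zero or more of a character in [j-m]; then a digit (captured); then the literal 'oh' repeated 3 times, then optionally a character in [a-c]; then one or more of one of [5j] (captured); then anchored at the end.
Matches: at [30:42] → 'jl6ohohohjjj'.
`\1` in the replacement pulls in group 1's text for each match.

'agpr3l9ohohohob5jmmm2ohohohaj5<6>'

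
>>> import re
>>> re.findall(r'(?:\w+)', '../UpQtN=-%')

['UpQtN']

This matches one or more of a word character (non-capturing group).
Walking the string: at [3:8] → 'UpQtN'.
With no groups in the pattern, `findall` gives back each whole match — 1 here.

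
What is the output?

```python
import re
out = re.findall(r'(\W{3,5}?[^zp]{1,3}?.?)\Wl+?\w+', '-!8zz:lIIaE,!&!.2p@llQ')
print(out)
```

[',!&!.2p']

The pattern matches 3 to 5 of a non-word character (lazy), then 1 to 3 of any character except [zp] (lazy), then optionally any character (captured); then a non-word character, then one or more of a literal 'l' (lazy), then one or more of a word character.
Scanning left to right: at [11:22] match ',!&!.2p@llQ', group 1 = ',!&!.2p'.
With a single group, `findall` returns only what that group captured — 1 item.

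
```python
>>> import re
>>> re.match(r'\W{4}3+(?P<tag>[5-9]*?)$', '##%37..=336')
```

The pattern matches exactly 4 of a non-word character, then one or more of a literal '3'; then zero or more of a character in [5-9] (lazy) (captured as 'tag'); then anchored at the end.
`re.match` only tries the pattern at the start of the string.
Here position 0 doesn't satisfy it, so the call returns None.

None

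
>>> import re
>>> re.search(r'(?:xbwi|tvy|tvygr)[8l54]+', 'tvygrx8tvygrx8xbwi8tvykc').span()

Unlike `match`, `search` isn't anchored — it looks for the pattern anywhere in the string.
The match spans [14:19] → 'xbwi8'.

(14, 19)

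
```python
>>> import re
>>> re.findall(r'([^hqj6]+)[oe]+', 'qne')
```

['n']

This matches one or more of any character except [hqj6] (captured); then one or more of one of [oe].
Scanning left to right: at [1:3] match 'ne', group 1 = 'n'.
Because there's exactly one group, `findall` drops the full match and keeps group 1 from the one hit.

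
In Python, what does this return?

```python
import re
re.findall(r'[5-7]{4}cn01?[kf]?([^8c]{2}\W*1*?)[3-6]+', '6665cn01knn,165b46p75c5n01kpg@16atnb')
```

The pattern matches exactly 4 of a character in [5-7], then the literal 'cn0', then optionally the literal '1'; then optionally one of [kf]; then exactly 2 of any character except [8c], then zero or more of a non-word character, then zero or more of a literal '1' (lazy) (captured); then one or more of a character in [3-6].
Walking the string: at [0:15] match '6665cn01knn,165', group 1 = 'nn,1'.
With a single group, `findall` returns only what that group captured — 1 item.

['nn,1']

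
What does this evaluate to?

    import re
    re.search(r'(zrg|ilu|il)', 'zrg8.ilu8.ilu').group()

`re.search` scans for the first position where the pattern succeeds.
The match spans [0:3] → 'zrg'.
Captured: group 1 = 'zrg'.

'zrg'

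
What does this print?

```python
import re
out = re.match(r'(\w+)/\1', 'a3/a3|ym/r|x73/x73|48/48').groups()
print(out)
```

('a3',)

A backreference is literal: `\1` must see the identical characters the first group matched.
`re.match` only tries the pattern at the start of the string.
The match spans [0:5] → 'a3/a3'.
Captured: group 1 = 'a3'.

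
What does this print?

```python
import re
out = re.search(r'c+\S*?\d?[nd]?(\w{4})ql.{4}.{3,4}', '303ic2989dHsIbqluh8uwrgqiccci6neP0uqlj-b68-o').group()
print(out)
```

c2989dHsIbqluh8uwrgq

This matches one or more of the literal 'c', then zero or more of a non-whitespace character (lazy), then optionally a digit; then optionally one of [nd]; then exactly 4 of a word character (captured); then the literal 'ql', then exactly 4 of any character, then 3 to 4 of any character.
With the lazy modifier that quantifier settles for the fewest repetitions that let the rest of the pattern succeed (the atoms after it are unaffected and can still be greedy).
Unlike `match`, `search` isn't anchored — it looks for the pattern anywhere in the string.
The match spans [4:24] → 'c2989dHsIbqluh8uwrgq'.
Captured: group 1 = 'HsIb'.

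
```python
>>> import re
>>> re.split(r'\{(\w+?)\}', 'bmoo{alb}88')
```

['bmoo', 'alb', '88']

Matches to split on: at [4:9] → '{alb}'.
The group in the pattern means `split` returns the separators' captures alongside the pieces.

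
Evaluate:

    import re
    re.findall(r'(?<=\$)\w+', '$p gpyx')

['p']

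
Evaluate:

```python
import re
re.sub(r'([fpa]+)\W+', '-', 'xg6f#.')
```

'xg6-'

This matches one or more of one of [fpa] (captured); then one or more of a non-word character.
Matches: at [3:6] → 'f#.'.
Each match is replaced by '-'.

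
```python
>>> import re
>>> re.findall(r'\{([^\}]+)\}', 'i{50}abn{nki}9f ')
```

Matches: at [1:5] match '{50}', group 1 = '50'; at [8:13] match '{nki}', group 1 = 'nki'.
Because there's exactly one group, `findall` drops the full match and keeps group 1 from each hit.

['50', 'nki']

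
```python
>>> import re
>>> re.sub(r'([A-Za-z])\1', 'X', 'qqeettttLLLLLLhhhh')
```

'XXXXXXXXX'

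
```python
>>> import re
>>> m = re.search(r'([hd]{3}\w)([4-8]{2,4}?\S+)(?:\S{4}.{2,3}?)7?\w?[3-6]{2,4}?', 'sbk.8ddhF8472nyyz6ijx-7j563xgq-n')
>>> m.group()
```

This matches exactly 3 of one of [hd], then a word character (captured); then 2 to 4 of a character in [4-8] (lazy), then one or more of a non-whitespace character (captured); then exactly 4 of a non-whitespace character, then 2 to 3 of any character (lazy) (non-capturing group); then optionally a literal '7', then optionally a word character, then 2 to 4 of a character in [3-6] (lazy).
`search` walks the string left to right and returns the first match it finds.
The match spans [5:27] → 'ddhF8472nyyz6ijx-7j563'.
Captured: group 1 = 'ddhF', group 2 = '8472nyyz6i'.

'ddhF8472nyyz6ijx-7j563'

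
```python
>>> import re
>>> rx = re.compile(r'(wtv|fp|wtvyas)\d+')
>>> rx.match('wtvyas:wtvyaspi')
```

None

`match` is anchored at position 0; if the pattern doesn't fit there, it returns None.
Here the pattern fails at index 0, so the call returns None.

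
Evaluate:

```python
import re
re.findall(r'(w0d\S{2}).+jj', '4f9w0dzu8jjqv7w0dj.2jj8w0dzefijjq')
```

Pattern: the literal 'w0d', then exactly 2 of a non-whitespace character (captured); then one or more of any character, then the literal 'jj'.
Scanning left to right: at [3:32] match 'w0dzu8jjqv7w0dj.2jj8w0dzefijj', group 1 = 'w0dzu'.
With a single group, `findall` returns only what that group captured — 1 item.

['w0dzu']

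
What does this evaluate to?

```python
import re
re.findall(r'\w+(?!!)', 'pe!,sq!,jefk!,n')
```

['p', 's', 'jef', 'n']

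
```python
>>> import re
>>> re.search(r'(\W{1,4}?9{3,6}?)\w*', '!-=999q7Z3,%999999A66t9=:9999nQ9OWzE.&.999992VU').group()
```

'!-=999q7Z3'

The pattern matches 1 to 4 of a non-word character (lazy), then 3 to 6 of a literal '9' (lazy) (captured); then zero or more of a word character.
`re.search` scans for the first position where the pattern succeeds.
The match spans [0:10] → '!-=999q7Z3'.
Captured: group 1 = '!-=999'.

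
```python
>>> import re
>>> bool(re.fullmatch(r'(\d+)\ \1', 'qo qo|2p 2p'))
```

False

`\1` has to match the exact text group 1 already captured.
`fullmatch` succeeds only if the pattern covers the string from start to end.
Here the string isn't matched end-to-end, so the call returns None, and `bool(None)` is False.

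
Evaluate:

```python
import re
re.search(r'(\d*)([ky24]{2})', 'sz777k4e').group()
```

Pattern: zero or more of a digit (captured); then exactly 2 of one of [ky24] (captured).
`re.search` tries every starting position until one works.
The match spans [2:7] → '777k4'.
Captured: group 1 = '777', group 2 = 'k4'.

'777k4'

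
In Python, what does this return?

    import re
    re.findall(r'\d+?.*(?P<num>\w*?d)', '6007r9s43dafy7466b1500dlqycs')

['d']

This matches one or more of a digit (lazy), then zero or more of any character; then zero or more of a word character (lazy), then the literal 'd' (captured as 'num').
One capturing group, so `findall` returns just the captured substring from the one match — 1 in all.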